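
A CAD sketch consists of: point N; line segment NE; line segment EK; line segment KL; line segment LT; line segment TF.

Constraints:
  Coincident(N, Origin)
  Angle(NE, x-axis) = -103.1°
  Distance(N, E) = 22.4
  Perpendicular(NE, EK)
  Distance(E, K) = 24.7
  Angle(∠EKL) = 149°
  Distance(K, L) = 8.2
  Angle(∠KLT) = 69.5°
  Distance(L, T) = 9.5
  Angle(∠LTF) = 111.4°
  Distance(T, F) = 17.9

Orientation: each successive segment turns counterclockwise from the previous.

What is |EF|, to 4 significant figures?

8.884

N is at the origin; NE runs at -103.1° with length 22.4, so E = (-5.077, -21.82). NE ⟂ EK, so EK runs at -13.10°; with |EK| = 24.7, K = (18.98, -27.42). ∠EKL = 149.0° gives KL at 17.90° from the x-axis; with |KL| = 8.2, L = (26.78, -24.90). ∠KLT = 69.5° gives LT at 128.4° from the x-axis; with |LT| = 9.5, T = (20.88, -17.45). ∠LTF = 111.4° gives TF at -163.0° from the x-axis; with |TF| = 17.9, F = (3.765, -22.68). Then |EF| = |F − E| = 8.884.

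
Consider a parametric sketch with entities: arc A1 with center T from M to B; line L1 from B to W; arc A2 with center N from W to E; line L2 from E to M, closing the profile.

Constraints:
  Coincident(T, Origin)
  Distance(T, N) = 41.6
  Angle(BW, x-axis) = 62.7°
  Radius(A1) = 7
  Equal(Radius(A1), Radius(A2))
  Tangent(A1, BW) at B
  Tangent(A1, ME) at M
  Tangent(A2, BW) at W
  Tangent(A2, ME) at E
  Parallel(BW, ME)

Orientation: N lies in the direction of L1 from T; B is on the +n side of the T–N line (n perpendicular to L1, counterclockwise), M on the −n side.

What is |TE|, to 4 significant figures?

42.18

The slot axis is L1's direction at 62.7°, so u = (cos 62.7°, sin 62.7°) = (0.4586, 0.8886) and n = (−sin 62.7°, cos 62.7°) = (-0.8886, 0.4586). T is at the origin and N lies 41.6 along u from T, so N = 41.6·u = (19.08, 36.97). Tangency of A1 to both parallel lines with radius 7.0 puts B and M at T ± 7.0·n: B = (-6.220, 3.211), M = (6.220, -3.211). Equal radii place W and E the same way about N: W = N + 7.0·n = (12.86, 40.18), E = N − 7.0·n = (25.30, 33.76). Then |TE| = |E − T| = 42.18.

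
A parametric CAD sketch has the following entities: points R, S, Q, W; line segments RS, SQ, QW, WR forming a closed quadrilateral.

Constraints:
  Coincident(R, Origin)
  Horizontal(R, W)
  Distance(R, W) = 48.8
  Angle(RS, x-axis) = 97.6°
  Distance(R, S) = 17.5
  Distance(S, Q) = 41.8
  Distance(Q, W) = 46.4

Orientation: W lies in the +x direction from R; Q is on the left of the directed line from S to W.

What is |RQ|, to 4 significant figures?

52.75

R is at the origin; RW is horizontal with |RW| = 48.8 and W in +x, so W = (48.8, 0). RS runs at 97.6° with |RS| = 17.5, so S = (-2.314, 17.35). Q is determined by |SQ| = 41.8 and |QW| = 46.4 together: it lies at the intersection of circle(S, 41.8) and circle(W, 46.4). With |SW| = 53.98, the foot of the radical line on SW is 23.23 from S and the perpendicular offset is √(41.8² − 23.23²) = 34.75. Taking the left-of-SW solution: Q = (30.85, 42.79).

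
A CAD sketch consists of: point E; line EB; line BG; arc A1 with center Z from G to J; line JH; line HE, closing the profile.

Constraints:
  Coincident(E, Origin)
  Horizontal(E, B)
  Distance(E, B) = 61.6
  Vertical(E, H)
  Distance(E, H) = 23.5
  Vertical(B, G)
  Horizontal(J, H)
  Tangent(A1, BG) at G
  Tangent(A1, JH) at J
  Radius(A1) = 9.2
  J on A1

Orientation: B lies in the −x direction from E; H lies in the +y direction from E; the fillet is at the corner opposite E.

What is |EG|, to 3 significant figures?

63.2

The virtual corner opposite E is at (-61.6, 23.5). A1 meets BG tangentially, so ZG is at right angles to BG and since A1 is tangent to JH there, ZJ ⟂ JH, with radius 9.2, so the center Z sits 9.2 in from both sides at Z = (-52.4, 14.3). That places the tangent points at G = (-61.6, 14.3) on BG and J = (-52.4, 23.5) on JH. Then |EG| = |G − E| = 63.2.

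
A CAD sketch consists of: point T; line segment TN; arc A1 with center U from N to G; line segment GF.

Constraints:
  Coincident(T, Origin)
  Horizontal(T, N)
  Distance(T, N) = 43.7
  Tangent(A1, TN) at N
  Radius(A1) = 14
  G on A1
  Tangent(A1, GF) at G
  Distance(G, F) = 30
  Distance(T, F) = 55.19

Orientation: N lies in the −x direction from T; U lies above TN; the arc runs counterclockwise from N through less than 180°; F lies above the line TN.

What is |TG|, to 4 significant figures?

33.33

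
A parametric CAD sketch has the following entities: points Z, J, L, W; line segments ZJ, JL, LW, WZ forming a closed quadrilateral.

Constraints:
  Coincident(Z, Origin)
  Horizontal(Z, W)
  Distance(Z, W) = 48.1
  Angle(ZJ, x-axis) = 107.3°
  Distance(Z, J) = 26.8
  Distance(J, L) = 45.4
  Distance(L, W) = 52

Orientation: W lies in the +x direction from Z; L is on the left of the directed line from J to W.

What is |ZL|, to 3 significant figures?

58.0

Checks: |JL| = 45.40 ✓; |LW| = 52.00 ✓.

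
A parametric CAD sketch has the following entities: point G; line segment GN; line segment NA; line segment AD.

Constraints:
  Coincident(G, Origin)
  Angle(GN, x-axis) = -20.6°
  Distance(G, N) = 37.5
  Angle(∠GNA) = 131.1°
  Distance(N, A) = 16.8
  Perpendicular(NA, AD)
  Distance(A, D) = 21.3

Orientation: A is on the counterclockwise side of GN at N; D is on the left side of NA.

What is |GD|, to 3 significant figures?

42.0

G is at the origin; GN runs at -20.6° with length 37.5, so N = 37.5·(cos -20.6°, sin -20.6°) = (35.1, -13.2). ∠GNA = 131.1°, so NA runs at -20.6° + (180° − 131.1°) = 28.3° from the x-axis; with |NA| = 16.8, A = N + 16.8·(cos 28.3°, sin 28.3°) = (49.9, -5.23). NA ⟂ AD; with |AD| = 21.3 on the left of NA, D = A + 21.3·(-0.474, 0.880) = (39.8, 13.5). Then |GD| = |D − G| = 42.0.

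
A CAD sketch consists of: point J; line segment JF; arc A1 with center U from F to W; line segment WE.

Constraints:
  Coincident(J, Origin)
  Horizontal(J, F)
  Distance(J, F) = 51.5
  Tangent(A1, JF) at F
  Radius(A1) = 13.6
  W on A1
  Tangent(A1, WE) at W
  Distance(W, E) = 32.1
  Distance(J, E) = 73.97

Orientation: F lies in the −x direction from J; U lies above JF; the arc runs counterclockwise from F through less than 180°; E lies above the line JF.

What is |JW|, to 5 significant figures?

44.781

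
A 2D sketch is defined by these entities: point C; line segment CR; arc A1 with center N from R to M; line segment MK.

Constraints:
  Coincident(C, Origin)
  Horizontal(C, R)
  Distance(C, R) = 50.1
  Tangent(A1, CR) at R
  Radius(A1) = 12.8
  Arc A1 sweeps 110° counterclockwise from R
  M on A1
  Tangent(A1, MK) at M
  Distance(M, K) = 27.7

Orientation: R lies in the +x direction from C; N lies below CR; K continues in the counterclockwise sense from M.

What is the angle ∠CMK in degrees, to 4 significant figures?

134.3°

On A1, R sits at bearing 90° from N; a 110° counterclockwise sweep puts M at bearing 200°, so M = N + 12.8·(cos 200°, sin 200°) = (38.07, -17.18). A1 meets MK tangentially, so NM is at right angles to MK, so MK runs along (−sin 200°, cos 200°); with |MK| = 27.7, K = (47.55, -43.21). Then cos ∠CMK = MC·MK / (|MC||MK|), giving 134.3°.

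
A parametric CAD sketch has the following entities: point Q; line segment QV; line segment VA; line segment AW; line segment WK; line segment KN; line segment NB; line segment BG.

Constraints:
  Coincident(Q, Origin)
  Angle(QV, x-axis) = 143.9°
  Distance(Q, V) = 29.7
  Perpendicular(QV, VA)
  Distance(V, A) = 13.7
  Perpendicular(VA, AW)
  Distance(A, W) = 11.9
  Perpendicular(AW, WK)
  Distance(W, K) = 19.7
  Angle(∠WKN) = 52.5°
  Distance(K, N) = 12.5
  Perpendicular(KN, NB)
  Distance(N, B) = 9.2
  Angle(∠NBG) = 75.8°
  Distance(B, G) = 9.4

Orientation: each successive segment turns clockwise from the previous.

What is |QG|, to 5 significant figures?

16.362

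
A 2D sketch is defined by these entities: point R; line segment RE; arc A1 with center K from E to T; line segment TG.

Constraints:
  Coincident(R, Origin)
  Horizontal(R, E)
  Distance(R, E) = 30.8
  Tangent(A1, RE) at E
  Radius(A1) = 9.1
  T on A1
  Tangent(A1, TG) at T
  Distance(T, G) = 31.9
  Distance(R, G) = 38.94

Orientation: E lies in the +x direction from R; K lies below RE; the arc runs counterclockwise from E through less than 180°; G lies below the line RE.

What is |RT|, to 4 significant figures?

23.02

Checks: ∠(KE, ER) = 90.00° ✓; |KT| = 9.100 ✓; ∠(KT, TG) = 90.00° ✓; |TG| = 31.90 ✓; |RG| = 38.94 ✓.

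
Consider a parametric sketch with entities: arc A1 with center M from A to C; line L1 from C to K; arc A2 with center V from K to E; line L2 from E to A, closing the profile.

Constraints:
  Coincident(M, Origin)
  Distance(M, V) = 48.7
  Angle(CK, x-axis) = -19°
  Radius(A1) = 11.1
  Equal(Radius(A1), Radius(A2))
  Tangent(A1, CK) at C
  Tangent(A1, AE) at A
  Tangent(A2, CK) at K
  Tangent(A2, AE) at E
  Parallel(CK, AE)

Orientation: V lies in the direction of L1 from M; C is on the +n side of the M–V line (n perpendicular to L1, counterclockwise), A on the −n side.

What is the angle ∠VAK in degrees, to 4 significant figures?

11.67°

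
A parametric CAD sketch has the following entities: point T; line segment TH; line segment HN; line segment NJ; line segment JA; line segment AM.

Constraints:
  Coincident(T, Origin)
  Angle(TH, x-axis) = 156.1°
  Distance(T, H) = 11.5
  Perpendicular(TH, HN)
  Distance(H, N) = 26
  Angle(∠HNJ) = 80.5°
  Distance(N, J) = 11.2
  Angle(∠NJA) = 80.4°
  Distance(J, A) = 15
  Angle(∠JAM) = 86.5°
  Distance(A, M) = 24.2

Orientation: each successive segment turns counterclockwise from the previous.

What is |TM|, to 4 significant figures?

33.75

T is at the origin; TH runs at 156.1° with length 11.5, so H = (-10.51, 4.659). TH ⟂ HN, so HN runs at -113.9°; with |HN| = 26.0, N = (-21.05, -19.11). ∠HNJ = 80.5° gives NJ at -14.40° from the x-axis; with |NJ| = 11.2, J = (-10.20, -21.90). ∠NJA = 80.4° gives JA at 85.20° from the x-axis; with |JA| = 15.0, A = (-8.944, -6.949). ∠JAM = 86.5° gives AM at 178.7° from the x-axis; with |AM| = 24.2, M = (-33.14, -6.400). Then |TM| = |M − T| = 33.75.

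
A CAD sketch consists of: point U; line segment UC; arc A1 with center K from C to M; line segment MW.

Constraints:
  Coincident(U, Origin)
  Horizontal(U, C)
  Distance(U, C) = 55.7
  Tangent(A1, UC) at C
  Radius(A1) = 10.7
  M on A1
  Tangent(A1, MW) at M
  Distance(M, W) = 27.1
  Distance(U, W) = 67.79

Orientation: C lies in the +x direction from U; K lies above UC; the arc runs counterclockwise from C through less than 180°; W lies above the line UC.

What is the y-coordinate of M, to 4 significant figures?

14.92

Checks: |KM| = 10.70 ✓; ∠(KM, MW) = 90.00° ✓; |MW| = 27.10 ✓; |UW| = 67.79 ✓.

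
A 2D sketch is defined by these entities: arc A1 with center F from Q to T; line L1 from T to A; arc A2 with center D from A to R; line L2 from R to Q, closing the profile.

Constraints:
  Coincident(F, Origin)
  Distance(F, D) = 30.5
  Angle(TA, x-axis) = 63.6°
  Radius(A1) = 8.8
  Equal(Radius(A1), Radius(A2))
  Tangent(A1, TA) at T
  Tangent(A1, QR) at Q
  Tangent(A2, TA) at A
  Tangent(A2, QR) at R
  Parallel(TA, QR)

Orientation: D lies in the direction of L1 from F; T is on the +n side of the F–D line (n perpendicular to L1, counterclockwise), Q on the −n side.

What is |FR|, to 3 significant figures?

31.7

The slot axis is L1's direction at 63.6°, so u = (cos 63.6°, sin 63.6°) = (0.445, 0.896) and n = (−sin 63.6°, cos 63.6°) = (-0.896, 0.445). F is at the origin and D lies 30.5 along u from F, so D = 30.5·u = (13.6, 27.3). Tangency of A1 to both parallel lines with radius 8.8 puts T and Q at F ± 8.8·n: T = (-7.88, 3.91), Q = (7.88, -3.91). Equal radii place A and R the same way about D: A = D + 8.8·n = (5.68, 31.2), R = D − 8.8·n = (21.4, 23.4). Then |FR| = |R − F| = 31.7.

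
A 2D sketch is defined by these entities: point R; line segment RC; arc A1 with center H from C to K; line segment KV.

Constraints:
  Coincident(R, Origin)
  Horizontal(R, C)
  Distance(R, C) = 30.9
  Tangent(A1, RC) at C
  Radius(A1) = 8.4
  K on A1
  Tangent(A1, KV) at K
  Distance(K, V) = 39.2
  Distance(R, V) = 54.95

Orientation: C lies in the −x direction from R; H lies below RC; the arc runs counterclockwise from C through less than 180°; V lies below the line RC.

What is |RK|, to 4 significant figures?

40.41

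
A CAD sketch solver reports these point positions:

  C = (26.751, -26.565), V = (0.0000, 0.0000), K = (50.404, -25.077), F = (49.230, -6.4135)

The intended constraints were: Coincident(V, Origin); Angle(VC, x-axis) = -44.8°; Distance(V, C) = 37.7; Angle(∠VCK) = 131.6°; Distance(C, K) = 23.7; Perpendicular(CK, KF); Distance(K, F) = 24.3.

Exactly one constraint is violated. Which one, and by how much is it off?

Distance(K, F) = 24.3 — off by 5.60.

V = (0.00, 0.00) ✓; VC at -44.80° ✓; |VC| = 37.70 ✓; ∠VCK = 131.6° ✓; |CK| = 23.70 ✓; ∠(CK, KF) = 90.00° ✓; |KF| = 18.70 ✗.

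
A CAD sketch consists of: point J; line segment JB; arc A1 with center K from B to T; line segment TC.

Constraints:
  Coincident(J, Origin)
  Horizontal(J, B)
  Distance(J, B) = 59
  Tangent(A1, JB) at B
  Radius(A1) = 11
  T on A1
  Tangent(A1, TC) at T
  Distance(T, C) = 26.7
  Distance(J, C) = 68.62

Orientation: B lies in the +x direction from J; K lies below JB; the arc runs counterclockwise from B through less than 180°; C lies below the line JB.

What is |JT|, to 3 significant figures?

50.5

J is at the origin; J and B share the same y with |JB| = 59.0 and B on the +x side, so B = (59.0, 0.00). The tangent condition forces KB to be normal to JB, so K = B + (0, -11) = (59.0, -11.0). Since KT ⟂ TC (tangency), |KC| = √(11.0² + 26.7²) = 28.9 regardless of where T sits on A1. So C lies on both circle(J, 68.62) and circle(K, 28.9); the below-JB intersection is C = (56.0, -39.7). T is the foot of the tangent from C: T = (48.4, -14.1).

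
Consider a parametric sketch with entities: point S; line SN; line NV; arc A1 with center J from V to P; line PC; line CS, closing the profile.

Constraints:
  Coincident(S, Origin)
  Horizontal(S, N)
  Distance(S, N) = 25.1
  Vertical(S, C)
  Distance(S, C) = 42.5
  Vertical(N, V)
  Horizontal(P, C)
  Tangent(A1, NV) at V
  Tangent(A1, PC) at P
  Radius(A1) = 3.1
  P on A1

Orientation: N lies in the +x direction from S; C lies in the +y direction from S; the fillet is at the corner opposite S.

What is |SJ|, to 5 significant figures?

45.126

S and C share the same x with |SC| = 42.5 and C on the +y side, so C = (0.0000, 42.500). The virtual corner opposite S is at (25.100, 42.500). A1 meets NV tangentially, so JV is at right angles to NV and the tangent condition forces JP to be normal to PC, with radius 3.1, so the center J sits 3.1 in from both sides at J = (22.000, 39.400). Then |SJ| = |J − S| = 45.126.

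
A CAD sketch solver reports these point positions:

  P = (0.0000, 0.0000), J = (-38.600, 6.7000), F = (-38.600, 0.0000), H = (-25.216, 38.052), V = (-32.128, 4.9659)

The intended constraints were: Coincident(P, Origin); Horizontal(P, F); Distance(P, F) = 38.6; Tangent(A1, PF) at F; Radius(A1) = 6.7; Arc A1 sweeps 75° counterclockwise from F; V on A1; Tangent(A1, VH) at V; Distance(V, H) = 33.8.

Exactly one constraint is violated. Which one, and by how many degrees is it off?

Tangent(A1, VH) at V — off by 3.20°.

P = (0.00, 0.00) ✓; P.y = 0.00, F.y = 0.00 ✓; |PF| = 38.60 ✓; ∠(JF, FP) = 90.00° ✓; |JF| = 6.700 ✓; bearing(J→V) − bearing(J→F) = 75.00° ✓; |JV| = 6.700 ✓; ∠(JV, VH) = 86.80° ✗; |VH| = 33.80 ✓.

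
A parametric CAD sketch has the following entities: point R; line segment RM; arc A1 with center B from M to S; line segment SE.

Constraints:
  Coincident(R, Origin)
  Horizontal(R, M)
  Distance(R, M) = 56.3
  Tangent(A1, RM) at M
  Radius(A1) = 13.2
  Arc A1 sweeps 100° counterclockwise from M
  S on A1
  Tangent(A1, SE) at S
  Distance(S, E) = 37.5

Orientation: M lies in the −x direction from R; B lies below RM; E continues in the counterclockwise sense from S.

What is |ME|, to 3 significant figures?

52.8

On A1, M sits at bearing 90° from B; a 100° counterclockwise sweep puts S at bearing 190°, so S = B + 13.2·(cos 190°, sin 190°) = (-69.3, -15.5). Since A1 is tangent to SE there, BS ⟂ SE, so SE runs along (−sin 190°, cos 190°); with |SE| = 37.5, E = (-62.8, -52.4). Then |ME| = |E − M| = 52.8.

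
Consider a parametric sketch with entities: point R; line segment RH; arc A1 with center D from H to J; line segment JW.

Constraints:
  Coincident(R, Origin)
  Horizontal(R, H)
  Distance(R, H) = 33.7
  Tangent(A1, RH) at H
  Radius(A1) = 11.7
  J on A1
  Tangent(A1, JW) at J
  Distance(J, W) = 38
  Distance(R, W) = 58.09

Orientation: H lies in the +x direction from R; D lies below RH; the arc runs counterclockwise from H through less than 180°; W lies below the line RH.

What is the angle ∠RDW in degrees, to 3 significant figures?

101°

Checks: |DJ| = 11.70 ✓; ∠(DJ, JW) = 90.00° ✓; |JW| = 38.00 ✓; |RW| = 58.09 ✓.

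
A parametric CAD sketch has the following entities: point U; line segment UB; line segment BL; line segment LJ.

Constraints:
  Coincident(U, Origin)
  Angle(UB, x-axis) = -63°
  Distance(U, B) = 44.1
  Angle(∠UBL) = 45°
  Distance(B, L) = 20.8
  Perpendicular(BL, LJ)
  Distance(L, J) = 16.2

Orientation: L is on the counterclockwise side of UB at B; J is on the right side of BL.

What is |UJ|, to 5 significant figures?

48.508

U is at the origin; UB runs at -63.0° with length 44.1, so B = 44.1·(cos -63.0°, sin -63.0°) = (20.021, -39.293). ∠UBL = 45.0°, so BL runs at -63.0° + (180° − 45.0°) = 72.000° from the x-axis; with |BL| = 20.8, L = B + 20.8·(cos 72.000°, sin 72.000°) = (26.449, -19.511). The perpendicularity gives LJ at right angles to BL; with |LJ| = 16.2 on the right of BL, J = L + 16.2·(0.95106, -0.30902) = (41.856, -24.517). Then |UJ| = |J − U| = 48.508.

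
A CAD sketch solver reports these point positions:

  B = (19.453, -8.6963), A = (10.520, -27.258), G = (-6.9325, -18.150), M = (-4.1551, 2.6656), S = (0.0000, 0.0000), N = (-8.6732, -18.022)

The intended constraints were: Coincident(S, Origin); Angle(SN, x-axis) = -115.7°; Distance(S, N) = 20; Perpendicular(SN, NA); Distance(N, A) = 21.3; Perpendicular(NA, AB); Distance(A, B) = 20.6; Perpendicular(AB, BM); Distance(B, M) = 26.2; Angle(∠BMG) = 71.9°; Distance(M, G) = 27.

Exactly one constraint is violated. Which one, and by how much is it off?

Distance(M, G) = 27 — off by 6.00.

S = (0.00, 0.00) ✓; SN at -115.7° ✓; |SN| = 20.00 ✓; ∠(SN, NA) = 90.00° ✓; |NA| = 21.30 ✓; ∠(NA, AB) = 90.00° ✓; |AB| = 20.60 ✓; ∠(AB, BM) = 90.00° ✓; |BM| = 26.20 ✓; ∠BMG = 71.90° ✓; |MG| = 21.00 ✗.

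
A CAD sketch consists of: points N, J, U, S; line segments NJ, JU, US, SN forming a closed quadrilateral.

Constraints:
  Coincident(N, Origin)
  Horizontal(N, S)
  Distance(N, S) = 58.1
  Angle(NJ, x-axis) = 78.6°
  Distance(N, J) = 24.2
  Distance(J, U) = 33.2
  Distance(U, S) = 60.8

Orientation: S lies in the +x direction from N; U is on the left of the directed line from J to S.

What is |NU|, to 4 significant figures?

56.11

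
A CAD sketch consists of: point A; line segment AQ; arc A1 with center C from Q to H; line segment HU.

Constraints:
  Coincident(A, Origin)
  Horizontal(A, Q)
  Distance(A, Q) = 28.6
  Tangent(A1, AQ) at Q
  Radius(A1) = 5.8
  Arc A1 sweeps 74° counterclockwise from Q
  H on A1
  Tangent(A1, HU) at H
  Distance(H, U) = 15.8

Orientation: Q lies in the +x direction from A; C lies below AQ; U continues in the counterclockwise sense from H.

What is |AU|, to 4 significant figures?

26.92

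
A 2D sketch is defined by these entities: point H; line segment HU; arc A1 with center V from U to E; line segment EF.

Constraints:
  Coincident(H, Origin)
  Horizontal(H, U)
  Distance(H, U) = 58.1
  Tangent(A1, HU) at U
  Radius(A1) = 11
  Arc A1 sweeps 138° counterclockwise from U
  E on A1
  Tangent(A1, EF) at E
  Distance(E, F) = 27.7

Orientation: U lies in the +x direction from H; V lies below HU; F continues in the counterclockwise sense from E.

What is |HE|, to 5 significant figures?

54.242

H is at the origin; H and U share the same y with |HU| = 58.1 and U on the +x side, so U = (58.100, 0.0000). Since A1 is tangent to HU there, VU ⟂ HU, so V = U + (0, -11) = (58.100, -11.000). On A1, U sits at bearing 90° from V; a 138° counterclockwise sweep puts E at bearing 228°, so E = V + 11.0·(cos 228°, sin 228°) = (50.740, -19.175). Then |HE| = |E − H| = 54.242.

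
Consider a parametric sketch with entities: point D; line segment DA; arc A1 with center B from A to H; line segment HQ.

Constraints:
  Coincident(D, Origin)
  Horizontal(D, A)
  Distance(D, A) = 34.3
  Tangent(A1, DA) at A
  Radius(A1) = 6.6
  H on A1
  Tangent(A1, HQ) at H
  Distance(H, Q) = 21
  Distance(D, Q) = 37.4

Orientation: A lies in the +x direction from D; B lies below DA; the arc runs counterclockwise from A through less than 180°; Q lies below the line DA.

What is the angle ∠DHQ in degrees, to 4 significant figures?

97.36°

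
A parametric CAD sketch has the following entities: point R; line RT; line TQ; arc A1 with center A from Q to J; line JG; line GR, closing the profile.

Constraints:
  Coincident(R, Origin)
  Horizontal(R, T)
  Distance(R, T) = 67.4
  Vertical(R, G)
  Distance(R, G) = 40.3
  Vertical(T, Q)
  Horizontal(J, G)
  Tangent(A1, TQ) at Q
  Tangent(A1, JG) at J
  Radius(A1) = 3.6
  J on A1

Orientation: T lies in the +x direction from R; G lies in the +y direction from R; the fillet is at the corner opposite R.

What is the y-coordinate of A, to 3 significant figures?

36.7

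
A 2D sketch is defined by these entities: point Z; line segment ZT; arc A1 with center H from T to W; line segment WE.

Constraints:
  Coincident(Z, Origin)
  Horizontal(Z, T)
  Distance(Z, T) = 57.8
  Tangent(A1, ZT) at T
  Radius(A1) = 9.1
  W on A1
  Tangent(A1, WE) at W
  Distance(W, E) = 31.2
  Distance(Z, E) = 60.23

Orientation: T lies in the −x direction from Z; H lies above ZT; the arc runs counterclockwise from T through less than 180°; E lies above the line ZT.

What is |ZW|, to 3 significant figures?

49.4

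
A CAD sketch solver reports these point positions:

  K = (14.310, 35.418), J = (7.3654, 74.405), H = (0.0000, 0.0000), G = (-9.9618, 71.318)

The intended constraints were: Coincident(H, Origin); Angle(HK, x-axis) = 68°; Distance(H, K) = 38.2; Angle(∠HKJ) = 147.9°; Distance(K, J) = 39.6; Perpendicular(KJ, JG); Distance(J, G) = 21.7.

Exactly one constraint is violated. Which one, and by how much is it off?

Distance(J, G) = 21.7 — off by 4.10.

H = (0.00, 0.00) ✓; HK at 68.00° ✓; |HK| = 38.20 ✓; ∠HKJ = 147.9° ✓; |KJ| = 39.60 ✓; ∠(KJ, JG) = 90.00° ✓; |JG| = 17.60 ✗.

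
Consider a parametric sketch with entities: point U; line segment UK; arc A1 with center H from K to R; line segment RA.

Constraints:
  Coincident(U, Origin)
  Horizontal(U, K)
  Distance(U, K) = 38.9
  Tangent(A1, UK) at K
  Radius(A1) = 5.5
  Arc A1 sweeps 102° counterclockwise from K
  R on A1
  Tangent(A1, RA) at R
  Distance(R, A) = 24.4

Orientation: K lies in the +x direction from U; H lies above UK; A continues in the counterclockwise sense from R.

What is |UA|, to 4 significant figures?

49.68

U is at the origin; U and K share the same y with |UK| = 38.9 and K on the +x side, so K = (38.90, 0.000). The tangent condition forces HK to be normal to UK, so H = K + (0, 5.5) = (38.90, 5.500). On A1, K sits at bearing -90° from H; a 102° counterclockwise sweep puts R at bearing 12°, so R = H + 5.5·(cos 12°, sin 12°) = (44.28, 6.644). Since A1 is tangent to RA there, HR ⟂ RA, so RA runs along (−sin 12°, cos 12°); with |RA| = 24.4, A = (39.21, 30.51). Then |UA| = |A − U| = 49.68.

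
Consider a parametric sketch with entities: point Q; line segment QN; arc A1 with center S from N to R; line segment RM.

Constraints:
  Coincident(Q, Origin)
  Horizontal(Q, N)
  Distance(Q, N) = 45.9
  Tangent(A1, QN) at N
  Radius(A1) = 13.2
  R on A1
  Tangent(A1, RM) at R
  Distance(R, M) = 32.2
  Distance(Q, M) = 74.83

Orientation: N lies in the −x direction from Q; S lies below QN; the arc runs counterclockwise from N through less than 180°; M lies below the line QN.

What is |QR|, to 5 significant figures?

60.504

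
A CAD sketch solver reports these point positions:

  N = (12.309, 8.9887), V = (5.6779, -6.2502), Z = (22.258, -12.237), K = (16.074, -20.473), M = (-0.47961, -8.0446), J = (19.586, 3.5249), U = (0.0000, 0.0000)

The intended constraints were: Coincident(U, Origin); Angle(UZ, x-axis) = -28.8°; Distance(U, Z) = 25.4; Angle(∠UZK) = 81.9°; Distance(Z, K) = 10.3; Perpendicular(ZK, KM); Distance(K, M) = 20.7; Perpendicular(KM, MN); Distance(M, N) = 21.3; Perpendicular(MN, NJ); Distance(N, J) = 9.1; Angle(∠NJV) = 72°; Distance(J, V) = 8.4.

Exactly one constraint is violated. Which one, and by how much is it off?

Distance(J, V) = 8.4 — off by 8.60.

U = (0.00, 0.00) ✓; UZ at -28.80° ✓; |UZ| = 25.40 ✓; ∠UZK = 81.90° ✓; |ZK| = 10.30 ✓; ∠(ZK, KM) = 90.00° ✓; |KM| = 20.70 ✓; ∠(KM, MN) = 90.00° ✓; |MN| = 21.30 ✓; ∠(MN, NJ) = 90.00° ✓; |NJ| = 9.100 ✓; ∠NJV = 72.00° ✓; |JV| = 17.00 ✗.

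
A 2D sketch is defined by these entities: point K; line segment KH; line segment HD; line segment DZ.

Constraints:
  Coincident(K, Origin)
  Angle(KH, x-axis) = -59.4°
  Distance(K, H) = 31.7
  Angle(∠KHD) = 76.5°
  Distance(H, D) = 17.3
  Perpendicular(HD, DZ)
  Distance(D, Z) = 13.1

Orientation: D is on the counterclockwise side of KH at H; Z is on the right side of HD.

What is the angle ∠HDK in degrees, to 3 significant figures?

72.2°

K is at the origin; KH runs at -59.4° with length 31.7, so H = 31.7·(cos -59.4°, sin -59.4°) = (16.1, -27.3). ∠KHD = 76.5°, so HD runs at -59.4° + (180° − 76.5°) = 44.1° from the x-axis; with |HD| = 17.3, D = H + 17.3·(cos 44.1°, sin 44.1°) = (28.6, -15.2). Then cos ∠HDK = DH·DK / (|DH||DK|), giving 72.2°.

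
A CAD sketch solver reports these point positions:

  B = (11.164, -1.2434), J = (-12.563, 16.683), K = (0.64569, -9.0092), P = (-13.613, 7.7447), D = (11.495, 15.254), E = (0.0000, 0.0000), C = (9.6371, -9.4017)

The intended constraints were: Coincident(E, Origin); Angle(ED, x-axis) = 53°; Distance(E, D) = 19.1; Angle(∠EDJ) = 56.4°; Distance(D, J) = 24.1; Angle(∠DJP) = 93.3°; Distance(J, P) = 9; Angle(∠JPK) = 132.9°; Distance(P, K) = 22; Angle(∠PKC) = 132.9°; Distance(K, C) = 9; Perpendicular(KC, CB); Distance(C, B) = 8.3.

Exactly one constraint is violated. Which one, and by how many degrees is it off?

Perpendicular(KC, CB) — off by 8.10°.

E = (0.00, 0.00) ✓; ED at 53.00° ✓; |ED| = 19.10 ✓; ∠EDJ = 56.40° ✓; |DJ| = 24.10 ✓; ∠DJP = 93.30° ✓; |JP| = 9.000 ✓; ∠JPK = 132.9° ✓; |PK| = 22.00 ✓; ∠PKC = 132.9° ✓; |KC| = 9.000 ✓; ∠(KC, CB) = 81.90° ✗; |CB| = 8.300 ✓.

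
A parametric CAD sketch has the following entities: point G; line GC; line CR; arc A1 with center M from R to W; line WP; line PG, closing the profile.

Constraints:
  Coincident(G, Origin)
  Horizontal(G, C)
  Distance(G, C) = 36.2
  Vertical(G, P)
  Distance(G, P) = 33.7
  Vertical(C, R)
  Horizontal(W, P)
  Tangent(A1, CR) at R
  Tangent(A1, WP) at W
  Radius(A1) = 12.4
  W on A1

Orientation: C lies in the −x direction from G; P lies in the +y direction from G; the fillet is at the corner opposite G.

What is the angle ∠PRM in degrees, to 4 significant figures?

18.91°

The virtual corner opposite G is at (-36.20, 33.70). The tangent condition forces MR to be normal to CR and since A1 is tangent to WP there, MW ⟂ WP, with radius 12.4, so the center M sits 12.4 in from both sides at M = (-23.80, 21.30). That places the tangent points at R = (-36.20, 21.30) on CR and W = (-23.80, 33.70) on WP. Then cos ∠PRM = RP·RM / (|RP||RM|), giving 18.91°.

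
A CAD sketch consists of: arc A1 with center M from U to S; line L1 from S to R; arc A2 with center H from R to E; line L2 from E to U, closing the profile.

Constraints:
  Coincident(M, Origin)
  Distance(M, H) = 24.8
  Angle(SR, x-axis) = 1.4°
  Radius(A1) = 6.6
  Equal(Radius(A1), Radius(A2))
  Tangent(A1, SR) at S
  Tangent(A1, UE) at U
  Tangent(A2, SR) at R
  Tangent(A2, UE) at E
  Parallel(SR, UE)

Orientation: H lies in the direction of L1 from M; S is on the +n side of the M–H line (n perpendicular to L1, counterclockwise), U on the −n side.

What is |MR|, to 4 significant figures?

25.66

The slot axis is L1's direction at 1.4°, so u = (cos 1.4°, sin 1.4°) = (0.9997, 0.02443) and n = (−sin 1.4°, cos 1.4°) = (-0.02443, 0.9997). M is at the origin and H lies 24.8 along u from M, so H = 24.8·u = (24.79, 0.6059). Tangency of A1 to both parallel lines with radius 6.6 puts S and U at M ± 6.6·n: S = (-0.1613, 6.598), U = (0.1613, -6.598). Equal radii place R and E the same way about H: R = H + 6.6·n = (24.63, 7.204), E = H − 6.6·n = (24.95, -5.992). Then |MR| = |R − M| = 25.66.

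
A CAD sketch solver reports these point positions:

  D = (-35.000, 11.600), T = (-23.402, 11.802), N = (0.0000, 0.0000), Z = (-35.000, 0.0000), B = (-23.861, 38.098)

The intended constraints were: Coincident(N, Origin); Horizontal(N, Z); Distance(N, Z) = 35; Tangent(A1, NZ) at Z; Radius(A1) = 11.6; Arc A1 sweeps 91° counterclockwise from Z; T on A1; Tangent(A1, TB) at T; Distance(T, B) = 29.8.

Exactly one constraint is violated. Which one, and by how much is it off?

Distance(T, B) = 29.8 — off by 3.50.

N = (0.00, 0.00) ✓; N.y = 0.00, Z.y = 0.00 ✓; |NZ| = 35.00 ✓; ∠(DZ, ZN) = 90.00° ✓; |DZ| = 11.60 ✓; bearing(D→T) − bearing(D→Z) = 91.00° ✓; |DT| = 11.60 ✓; ∠(DT, TB) = 90.00° ✓; |TB| = 26.30 ✗.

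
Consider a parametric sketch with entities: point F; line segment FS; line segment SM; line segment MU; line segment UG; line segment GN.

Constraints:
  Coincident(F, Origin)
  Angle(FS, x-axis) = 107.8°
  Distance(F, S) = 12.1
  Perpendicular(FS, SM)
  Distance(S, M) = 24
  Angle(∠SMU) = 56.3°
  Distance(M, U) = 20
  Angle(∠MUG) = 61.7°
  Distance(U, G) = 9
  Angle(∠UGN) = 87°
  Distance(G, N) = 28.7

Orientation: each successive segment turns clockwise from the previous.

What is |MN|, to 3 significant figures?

11.2

∠MUG = 61.7° gives UG at 136° from the x-axis; with |UG| = 9.0, G = (7.22, 5.90). ∠UGN = 87.0° gives GN at 42.8° from the x-axis; with |GN| = 28.7, N = (28.3, 25.4). Then |MN| = |N − M| = 11.2.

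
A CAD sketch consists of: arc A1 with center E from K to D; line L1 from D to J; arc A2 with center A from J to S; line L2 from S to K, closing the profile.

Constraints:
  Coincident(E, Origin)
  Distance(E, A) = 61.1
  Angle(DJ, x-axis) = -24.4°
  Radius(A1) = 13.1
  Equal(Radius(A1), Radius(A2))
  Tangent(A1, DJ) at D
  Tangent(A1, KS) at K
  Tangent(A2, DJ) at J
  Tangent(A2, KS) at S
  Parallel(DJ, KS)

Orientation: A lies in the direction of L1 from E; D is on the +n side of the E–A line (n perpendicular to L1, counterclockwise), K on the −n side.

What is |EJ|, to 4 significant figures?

62.49

Tangency of A1 to both parallel lines with radius 13.1 puts D and K at E ± 13.1·n: D = (5.412, 11.93), K = (-5.412, -11.93). Equal radii place J and S the same way about A: J = A + 13.1·n = (61.05, -13.31), S = A − 13.1·n = (50.23, -37.17). Then |EJ| = |J − E| = 62.49.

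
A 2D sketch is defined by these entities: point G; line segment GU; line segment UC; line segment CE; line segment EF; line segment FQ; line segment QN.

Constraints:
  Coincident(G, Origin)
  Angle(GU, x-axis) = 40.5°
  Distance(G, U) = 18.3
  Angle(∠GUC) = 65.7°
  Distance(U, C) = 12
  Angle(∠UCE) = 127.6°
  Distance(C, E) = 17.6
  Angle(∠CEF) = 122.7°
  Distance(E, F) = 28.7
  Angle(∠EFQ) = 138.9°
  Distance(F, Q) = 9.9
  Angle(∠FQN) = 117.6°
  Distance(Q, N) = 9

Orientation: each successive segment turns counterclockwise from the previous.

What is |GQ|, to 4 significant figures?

29.28

G is at the origin; GU runs at 40.5° with length 18.3, so U = (13.92, 11.88). ∠GUC = 65.7° gives UC at 154.8° from the x-axis; with |UC| = 12.0, C = (3.058, 16.99). ∠UCE = 127.6° gives CE at -152.8° from the x-axis; with |CE| = 17.6, E = (-12.60, 8.949). ∠CEF = 122.7° gives EF at -95.50° from the x-axis; with |EF| = 28.7, F = (-15.35, -19.62). ∠EFQ = 138.9° gives FQ at -54.40° from the x-axis; with |FQ| = 9.9, Q = (-9.584, -27.67). Then |GQ| = |Q − G| = 29.28.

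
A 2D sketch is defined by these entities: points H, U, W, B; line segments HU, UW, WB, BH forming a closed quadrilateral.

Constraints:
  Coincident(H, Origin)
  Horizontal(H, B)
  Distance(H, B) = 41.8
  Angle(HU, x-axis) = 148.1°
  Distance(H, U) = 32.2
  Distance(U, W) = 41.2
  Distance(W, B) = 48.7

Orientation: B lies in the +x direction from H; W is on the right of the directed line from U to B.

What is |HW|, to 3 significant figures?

17.3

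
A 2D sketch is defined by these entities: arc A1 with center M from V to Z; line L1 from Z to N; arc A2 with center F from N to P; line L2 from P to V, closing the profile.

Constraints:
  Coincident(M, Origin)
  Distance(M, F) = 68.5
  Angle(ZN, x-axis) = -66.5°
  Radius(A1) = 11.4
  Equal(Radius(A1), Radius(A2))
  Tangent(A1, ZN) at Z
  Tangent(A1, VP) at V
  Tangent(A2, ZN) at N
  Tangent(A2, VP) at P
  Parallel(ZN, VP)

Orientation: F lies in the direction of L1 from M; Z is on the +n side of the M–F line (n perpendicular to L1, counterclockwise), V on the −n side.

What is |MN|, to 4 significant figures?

69.44

The slot axis is L1's direction at -66.5°, so u = (cos -66.5°, sin -66.5°) = (0.3987, -0.9171) and n = (−sin -66.5°, cos -66.5°) = (0.9171, 0.3987). M is at the origin and F lies 68.5 along u from M, so F = 68.5·u = (27.31, -62.82). Tangency of A1 to both parallel lines with radius 11.4 puts Z and V at M ± 11.4·n: Z = (10.45, 4.546), V = (-10.45, -4.546). Equal radii place N and P the same way about F: N = F + 11.4·n = (37.77, -58.27), P = F − 11.4·n = (16.86, -67.36). Then |MN| = |N − M| = 69.44.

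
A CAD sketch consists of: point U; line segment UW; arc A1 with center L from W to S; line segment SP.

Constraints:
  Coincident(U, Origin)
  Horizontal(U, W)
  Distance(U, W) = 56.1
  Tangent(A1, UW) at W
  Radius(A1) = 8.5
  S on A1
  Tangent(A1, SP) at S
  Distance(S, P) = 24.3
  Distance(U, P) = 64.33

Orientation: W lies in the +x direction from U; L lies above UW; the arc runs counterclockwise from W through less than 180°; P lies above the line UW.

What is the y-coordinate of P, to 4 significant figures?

34.19

U is at the origin; U and W share the same y with |UW| = 56.1 and W on the +x side, so W = (56.10, 0.000). The tangent condition forces LW to be normal to UW, so L = W + (0, 8.5) = (56.10, 8.500). Since LS ⟂ SP (tangency), |LP| = √(8.5² + 24.3²) = 25.74 regardless of where S sits on A1. So P lies on both circle(U, 64.33) and circle(L, 25.74); the above-UW intersection is P = (54.49, 34.19). S is the foot of the tangent from P: S = (63.93, 11.80).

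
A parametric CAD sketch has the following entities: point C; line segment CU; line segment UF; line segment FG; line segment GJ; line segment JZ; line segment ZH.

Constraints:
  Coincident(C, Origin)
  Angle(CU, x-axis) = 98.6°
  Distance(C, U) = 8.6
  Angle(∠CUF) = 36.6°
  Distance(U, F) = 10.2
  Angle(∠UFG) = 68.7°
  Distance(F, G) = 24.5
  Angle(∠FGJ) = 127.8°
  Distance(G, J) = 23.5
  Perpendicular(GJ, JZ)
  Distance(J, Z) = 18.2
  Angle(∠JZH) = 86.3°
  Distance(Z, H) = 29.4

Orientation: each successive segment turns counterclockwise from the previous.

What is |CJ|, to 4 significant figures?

37.22

∠UFG = 68.7° gives FG at -6.700° from the x-axis; with |FG| = 24.5, G = (18.26, -3.361). ∠FGJ = 127.8° gives GJ at 45.50° from the x-axis; with |GJ| = 23.5, J = (34.73, 13.40). Then |CJ| = |J − C| = 37.22.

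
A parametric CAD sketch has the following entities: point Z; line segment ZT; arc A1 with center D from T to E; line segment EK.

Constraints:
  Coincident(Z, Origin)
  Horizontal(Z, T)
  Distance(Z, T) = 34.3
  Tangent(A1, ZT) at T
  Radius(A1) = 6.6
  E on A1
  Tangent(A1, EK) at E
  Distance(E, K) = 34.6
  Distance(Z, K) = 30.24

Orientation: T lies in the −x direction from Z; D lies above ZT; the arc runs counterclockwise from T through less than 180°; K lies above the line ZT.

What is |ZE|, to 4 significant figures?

29.27

Checks: |DE| = 6.600 ✓; ∠(DE, EK) = 90.00° ✓; |EK| = 34.60 ✓; |ZK| = 30.24 ✓.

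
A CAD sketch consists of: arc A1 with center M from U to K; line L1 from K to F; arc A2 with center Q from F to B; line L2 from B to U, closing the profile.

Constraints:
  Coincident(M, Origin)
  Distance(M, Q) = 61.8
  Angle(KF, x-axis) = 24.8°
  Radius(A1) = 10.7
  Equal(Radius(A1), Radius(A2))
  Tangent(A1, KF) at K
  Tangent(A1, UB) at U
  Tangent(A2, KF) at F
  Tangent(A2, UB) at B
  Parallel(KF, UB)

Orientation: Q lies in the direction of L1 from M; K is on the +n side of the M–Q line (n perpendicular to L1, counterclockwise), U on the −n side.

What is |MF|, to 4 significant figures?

62.72

Tangency of A1 to both parallel lines with radius 10.7 puts K and U at M ± 10.7·n: K = (-4.488, 9.713), U = (4.488, -9.713). Equal radii place F and B the same way about Q: F = Q + 10.7·n = (51.61, 35.64), B = Q − 10.7·n = (60.59, 16.21). Then |MF| = |F − M| = 62.72.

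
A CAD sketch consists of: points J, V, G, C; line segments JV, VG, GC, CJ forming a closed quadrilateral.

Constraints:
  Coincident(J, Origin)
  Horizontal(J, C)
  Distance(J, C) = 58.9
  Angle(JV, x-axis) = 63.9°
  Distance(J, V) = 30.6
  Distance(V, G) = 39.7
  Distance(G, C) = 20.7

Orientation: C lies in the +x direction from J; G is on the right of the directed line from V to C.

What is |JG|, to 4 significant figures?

38.62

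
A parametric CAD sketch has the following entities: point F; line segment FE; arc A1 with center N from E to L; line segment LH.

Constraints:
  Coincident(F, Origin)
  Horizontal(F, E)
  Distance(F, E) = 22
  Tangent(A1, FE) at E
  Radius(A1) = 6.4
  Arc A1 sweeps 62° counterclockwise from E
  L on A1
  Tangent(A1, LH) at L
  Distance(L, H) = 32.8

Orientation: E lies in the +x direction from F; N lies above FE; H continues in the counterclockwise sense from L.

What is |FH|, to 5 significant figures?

53.853

On A1, E sits at bearing -90° from N; a 62° counterclockwise sweep puts L at bearing -28°, so L = N + 6.4·(cos -28°, sin -28°) = (27.651, 3.3954). Tangency of A1 to LH means the radius NL is perpendicular to LH, so LH runs along (−sin -28°, cos -28°); with |LH| = 32.8, H = (43.050, 32.356). Then |FH| = |H − F| = 53.853.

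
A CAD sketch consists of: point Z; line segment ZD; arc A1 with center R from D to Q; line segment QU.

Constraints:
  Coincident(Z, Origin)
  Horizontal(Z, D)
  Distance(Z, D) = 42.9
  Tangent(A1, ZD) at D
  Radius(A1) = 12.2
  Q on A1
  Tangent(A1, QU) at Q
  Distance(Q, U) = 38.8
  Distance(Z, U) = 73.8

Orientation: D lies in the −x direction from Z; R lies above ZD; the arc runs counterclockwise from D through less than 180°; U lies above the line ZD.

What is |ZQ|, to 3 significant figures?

37.4

Checks: |RQ| = 12.20 ✓; ∠(RQ, QU) = 90.00° ✓; |QU| = 38.80 ✓; |ZU| = 73.80 ✓.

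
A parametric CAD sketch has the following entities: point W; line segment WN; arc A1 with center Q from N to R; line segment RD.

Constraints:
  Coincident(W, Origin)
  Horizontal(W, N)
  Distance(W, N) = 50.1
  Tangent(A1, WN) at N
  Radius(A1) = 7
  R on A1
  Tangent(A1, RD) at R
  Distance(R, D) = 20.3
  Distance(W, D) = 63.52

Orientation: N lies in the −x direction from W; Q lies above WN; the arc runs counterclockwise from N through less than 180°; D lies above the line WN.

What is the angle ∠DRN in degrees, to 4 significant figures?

115.5°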